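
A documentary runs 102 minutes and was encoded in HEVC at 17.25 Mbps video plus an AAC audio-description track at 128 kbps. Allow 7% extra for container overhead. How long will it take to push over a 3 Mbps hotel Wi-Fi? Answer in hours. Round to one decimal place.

102 min = 6120 s
Audio: 128 kbps = 0.128 Mbps.
Total bitrate: 17.378 Mbps.
File: 17.378 Mbps × 6120 s = 106353.4 Mb.
With 7% container overhead: ×1.07. → 113798.1 Mb.
At 3 Mbps: 113798.1 / 3 = 37932.7 s ≈ 10.5 hours.

10.5 hours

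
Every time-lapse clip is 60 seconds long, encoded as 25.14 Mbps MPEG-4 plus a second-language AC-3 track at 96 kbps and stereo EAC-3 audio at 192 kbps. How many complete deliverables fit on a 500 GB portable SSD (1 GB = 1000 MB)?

Audio total: 96 + 192 = 288 kbps = 0.288 Mbps.
Total bitrate: 25.428 Mbps.
Per item: 25.428 Mbps × 60 s = 1,526 Mb = 190.7 MB.
Capacity: 500 GB = 4,000,000 Mb; 2621.78 items → 2621 complete.

2621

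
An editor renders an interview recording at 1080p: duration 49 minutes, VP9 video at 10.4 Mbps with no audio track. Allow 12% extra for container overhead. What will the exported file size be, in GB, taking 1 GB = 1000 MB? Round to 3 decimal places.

49 min = 2940 s
Total bitrate: 10.4 Mbps.
Stream data: 10.400 Mbps × 2940 s = 30576.0 Mb.
With 12% container overhead: ×1.12.
34,245 Mb ÷ 8 = 4,281 MB → 4.281 GB.

4.281 GB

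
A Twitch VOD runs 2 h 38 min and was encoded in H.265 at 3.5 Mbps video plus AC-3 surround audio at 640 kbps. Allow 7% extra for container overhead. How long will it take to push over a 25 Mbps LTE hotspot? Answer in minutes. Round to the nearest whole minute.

28 minutes

2 h 38 min = 158 min = 9480 s
Audio: 640 kbps = 0.640 Mbps.
Total bitrate: 4.140 Mbps.
File: 4.140 Mbps × 9480 s = 39247.2 Mb.
With 7% container overhead: ×1.07. → 41994.5 Mb.
At 25 Mbps: 41994.5 / 25 = 1679.8 s ≈ 28 minutes.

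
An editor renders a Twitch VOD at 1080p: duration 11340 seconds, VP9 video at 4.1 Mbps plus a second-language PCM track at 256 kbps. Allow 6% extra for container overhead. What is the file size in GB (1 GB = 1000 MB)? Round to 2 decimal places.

6.55 GB

Audio: 256 kbps = 0.256 Mbps.
Total bitrate: 4.1 + 0.256 = 4.356 Mbps.
Stream data: 4.356 Mbps × 11340 s = 49397.0 Mb.
With 6% container overhead: ×1.06.
52,361 Mb ÷ 8 = 6,545 MB → 6.545 GB.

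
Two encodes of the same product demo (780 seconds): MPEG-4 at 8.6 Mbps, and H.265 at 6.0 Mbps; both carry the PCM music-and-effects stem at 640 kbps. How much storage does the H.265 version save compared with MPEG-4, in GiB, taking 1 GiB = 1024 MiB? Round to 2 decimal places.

0.24 GiB

Audio: 640 kbps = 0.640 Mbps.
MPEG-4: 9.240 Mbps × 780 s = 7207.2 Mb = 0.839 GiB.
H.265: 6.640 Mbps × 780 s = 5179.2 Mb = 0.603 GiB.
Saving: 0.839 − 0.603 = 0.236 GiB.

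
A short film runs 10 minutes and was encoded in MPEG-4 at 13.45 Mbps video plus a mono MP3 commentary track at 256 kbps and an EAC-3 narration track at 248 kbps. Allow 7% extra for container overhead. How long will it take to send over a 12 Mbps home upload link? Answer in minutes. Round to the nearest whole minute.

12 minutes

10 min = 600 s
Audio total: 256 + 248 = 504 kbps = 0.504 Mbps.
Total bitrate: 13.954 Mbps.
File: 13.954 Mbps × 600 s = 8372.4 Mb.
With 7% container overhead: ×1.07. → 8958.5 Mb.
At 12 Mbps: 8958.5 / 12 = 746.5 s ≈ 12.4 minutes.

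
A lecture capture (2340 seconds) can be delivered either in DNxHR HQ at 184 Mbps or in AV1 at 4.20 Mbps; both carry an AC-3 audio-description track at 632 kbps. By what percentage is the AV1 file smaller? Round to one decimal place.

Audio: 632 kbps = 0.632 Mbps.
DNxHR HQ: 184.632 Mbps × 2340 s = 432038.9 Mb = 50.296 GiB.
AV1: 4.832 Mbps × 2340 s = 11306.9 Mb = 1.316 GiB.
Reduction: (1 − 1.316/50.296) × 100 = 97.38%.

97.4%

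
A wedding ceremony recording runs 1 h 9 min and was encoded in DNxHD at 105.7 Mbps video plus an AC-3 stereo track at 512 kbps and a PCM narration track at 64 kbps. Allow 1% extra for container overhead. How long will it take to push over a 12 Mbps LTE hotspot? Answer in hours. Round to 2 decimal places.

10.29 hours

1 h 9 min = 69 min = 4140 s
Audio total: 512 + 64 = 576 kbps = 0.576 Mbps.
Total bitrate: 106.276 Mbps.
File: 106.276 Mbps × 4140 s = 439982.6 Mb.
With 1% container overhead: ×1.01. → 444382.5 Mb.
At 12 Mbps: 444382.5 / 12 = 37031.9 s ≈ 10.3 hours.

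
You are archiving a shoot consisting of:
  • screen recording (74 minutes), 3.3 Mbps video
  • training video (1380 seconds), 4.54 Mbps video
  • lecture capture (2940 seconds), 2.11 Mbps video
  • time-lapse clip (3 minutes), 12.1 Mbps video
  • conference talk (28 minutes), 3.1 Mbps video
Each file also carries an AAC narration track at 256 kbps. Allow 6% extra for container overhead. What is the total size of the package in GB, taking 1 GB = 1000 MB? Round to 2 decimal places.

4.93 GB

Audio: 256 kbps = 0.256 Mbps.
screen recording: 3.556 Mbps × 4440 s × 1.06 = 16736.0 Mb
training video: 4.796 Mbps × 1380 s × 1.06 = 7015.6 Mb
lecture capture: 2.366 Mbps × 2940 s × 1.06 = 7373.4 Mb
time-lapse clip: 12.356 Mbps × 180 s × 1.06 = 2357.5 Mb
conference talk: 3.356 Mbps × 1680 s × 1.06 = 5976.4 Mb
Total: 39458.8 Mb = 4932.4 MB.
= 4.932 GB.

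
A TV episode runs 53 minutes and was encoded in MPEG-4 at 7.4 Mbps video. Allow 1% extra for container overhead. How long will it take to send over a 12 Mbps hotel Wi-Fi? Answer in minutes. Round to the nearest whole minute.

33 minutes

53 min = 3180 s
File: 7.400 Mbps × 3180 s = 23532.0 Mb.
With 1% container overhead: ×1.01. → 23767.3 Mb.
At 12 Mbps: 23767.3 / 12 = 1980.6 s ≈ 33 minutes.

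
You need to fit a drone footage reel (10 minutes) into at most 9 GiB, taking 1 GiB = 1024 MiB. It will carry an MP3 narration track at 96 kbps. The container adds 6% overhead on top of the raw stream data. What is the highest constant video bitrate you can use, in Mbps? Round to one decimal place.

Budget: 9 GiB = 77309.4 Mb.
Stream payload after overhead: 77309.4 / 1.06 = 72933.4 Mb.
10 min = 600 s
Total bitrate budget: 72933.4 Mb / 600 s = 121.556 Mbps.
Audio: 96 kbps = 0.096 Mbps.
Video: 121.556 − 0.096 = 121.460 Mbps.

121.5 Mbps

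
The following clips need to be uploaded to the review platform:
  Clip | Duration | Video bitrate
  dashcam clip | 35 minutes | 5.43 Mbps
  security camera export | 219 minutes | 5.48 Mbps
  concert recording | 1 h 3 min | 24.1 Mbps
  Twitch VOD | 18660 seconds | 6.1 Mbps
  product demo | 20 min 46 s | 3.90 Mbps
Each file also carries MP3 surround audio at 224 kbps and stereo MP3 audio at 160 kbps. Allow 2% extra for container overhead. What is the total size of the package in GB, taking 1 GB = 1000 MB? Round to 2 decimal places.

Audio total: 224 + 160 = 384 kbps = 0.384 Mbps.
dashcam clip: 5.814 Mbps × 2100 s × 1.02 = 12453.6 Mb
security camera export: 5.864 Mbps × 13140 s × 1.02 = 78594.0 Mb
concert recording: 24.484 Mbps × 3780 s × 1.02 = 94400.5 Mb
Twitch VOD: 6.484 Mbps × 18660 s × 1.02 = 123411.3 Mb
product demo: 4.284 Mbps × 1246 s × 1.02 = 5444.6 Mb
Total: 314304.0 Mb = 39288.0 MB.
= 39.29 GB.

39.29 GB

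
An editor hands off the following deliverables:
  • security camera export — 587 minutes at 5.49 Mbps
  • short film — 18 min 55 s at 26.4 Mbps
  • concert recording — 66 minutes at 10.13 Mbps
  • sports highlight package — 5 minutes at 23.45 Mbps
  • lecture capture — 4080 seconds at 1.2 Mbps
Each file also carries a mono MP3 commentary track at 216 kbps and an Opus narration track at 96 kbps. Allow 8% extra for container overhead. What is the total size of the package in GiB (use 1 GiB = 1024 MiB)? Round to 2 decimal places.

36.37 GiB

Audio total: 216 + 96 = 312 kbps = 0.312 Mbps.
security camera export: 5.802 Mbps × 35220 s × 1.08 = 220694.2 Mb
short film: 26.712 Mbps × 1135 s × 1.08 = 32743.6 Mb
concert recording: 10.442 Mbps × 3960 s × 1.08 = 44658.3 Mb
sports highlight package: 23.762 Mbps × 300 s × 1.08 = 7698.9 Mb
lecture capture: 1.512 Mbps × 4080 s × 1.08 = 6662.5 Mb
Total: 312457.4 Mb = 39057.2 MB.
= 36.37 GiB.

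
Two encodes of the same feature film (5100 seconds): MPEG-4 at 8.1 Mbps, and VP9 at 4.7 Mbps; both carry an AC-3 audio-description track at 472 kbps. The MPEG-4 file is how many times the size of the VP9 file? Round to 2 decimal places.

1.66

Audio: 472 kbps = 0.472 Mbps.
MPEG-4: 8.572 Mbps × 5100 s = 43717.2 Mb = 5.465 GB.
VP9: 5.172 Mbps × 5100 s = 26377.2 Mb = 3.297 GB.
Ratio: 5.465 / 3.297 = 1.657.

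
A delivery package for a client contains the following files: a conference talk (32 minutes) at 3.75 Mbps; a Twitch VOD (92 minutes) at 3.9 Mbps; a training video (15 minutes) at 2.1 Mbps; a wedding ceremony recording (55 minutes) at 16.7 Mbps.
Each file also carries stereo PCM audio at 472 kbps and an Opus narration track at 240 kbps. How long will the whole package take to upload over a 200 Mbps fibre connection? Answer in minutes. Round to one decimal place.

7.8 minutes

Audio total: 472 + 240 = 712 kbps = 0.712 Mbps.
conference talk: 4.462 Mbps × 1920 s = 8567.0 Mb
Twitch VOD: 4.612 Mbps × 5520 s = 25458.2 Mb
training video: 2.812 Mbps × 900 s = 2530.8 Mb
wedding ceremony recording: 17.412 Mbps × 3300 s = 57459.6 Mb
Total: 94015.7 Mb = 11752.0 MB.
At 200 Mbps: 94015.7 / 200 = 470 s ≈ 7.83 minutes.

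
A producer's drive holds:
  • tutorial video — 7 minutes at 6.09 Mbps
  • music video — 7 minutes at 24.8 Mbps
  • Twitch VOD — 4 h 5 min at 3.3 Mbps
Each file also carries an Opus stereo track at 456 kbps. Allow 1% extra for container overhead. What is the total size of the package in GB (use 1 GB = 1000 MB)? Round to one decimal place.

8.7 GB

Audio: 456 kbps = 0.456 Mbps.
tutorial video: 6.546 Mbps × 420 s × 1.01 = 2776.8 Mb
music video: 25.256 Mbps × 420 s × 1.01 = 10713.6 Mb
Twitch VOD: 3.756 Mbps × 14700 s × 1.01 = 55765.3 Mb
Total: 69255.7 Mb = 8657.0 MB.
= 8.657 GB.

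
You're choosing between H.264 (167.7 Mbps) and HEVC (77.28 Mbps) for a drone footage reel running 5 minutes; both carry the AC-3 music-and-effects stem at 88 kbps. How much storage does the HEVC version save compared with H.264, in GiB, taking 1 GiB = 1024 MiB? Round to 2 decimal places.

3.16 GiB

5 min = 300 s
Audio: 88 kbps = 0.088 Mbps.
H.264: 167.788 Mbps × 300 s = 50336.4 Mb = 5.860 GiB.
HEVC: 77.368 Mbps × 300 s = 23210.4 Mb = 2.702 GiB.
Saving: 5.860 − 2.702 = 3.158 GiB.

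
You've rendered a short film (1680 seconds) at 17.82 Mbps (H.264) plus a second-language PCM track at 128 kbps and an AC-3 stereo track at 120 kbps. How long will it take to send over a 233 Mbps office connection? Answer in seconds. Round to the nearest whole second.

Audio total: 128 + 120 = 248 kbps = 0.248 Mbps.
Total bitrate: 18.068 Mbps.
File: 18.068 Mbps × 1680 s = 30354.2 Mb.
At 233 Mbps: 30354.2 / 233 = 130.3 s ≈ 130 seconds.

130 seconds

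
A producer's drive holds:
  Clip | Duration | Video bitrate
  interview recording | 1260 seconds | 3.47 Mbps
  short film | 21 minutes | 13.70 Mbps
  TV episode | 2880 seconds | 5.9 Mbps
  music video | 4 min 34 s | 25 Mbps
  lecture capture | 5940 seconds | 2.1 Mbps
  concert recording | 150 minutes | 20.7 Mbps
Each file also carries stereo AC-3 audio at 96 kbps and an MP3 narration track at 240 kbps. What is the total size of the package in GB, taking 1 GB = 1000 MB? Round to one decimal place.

31.4 GB

Audio total: 96 + 240 = 336 kbps = 0.336 Mbps.
interview recording: 3.806 Mbps × 1260 s = 4795.6 Mb
short film: 14.036 Mbps × 1260 s = 17685.4 Mb
TV episode: 6.236 Mbps × 2880 s = 17959.7 Mb
music video: 25.336 Mbps × 274 s = 6942.1 Mb
lecture capture: 2.436 Mbps × 5940 s = 14469.8 Mb
concert recording: 21.036 Mbps × 9000 s = 189324.0 Mb
Total: 251176.5 Mb = 31397.1 MB.
= 31.40 GB.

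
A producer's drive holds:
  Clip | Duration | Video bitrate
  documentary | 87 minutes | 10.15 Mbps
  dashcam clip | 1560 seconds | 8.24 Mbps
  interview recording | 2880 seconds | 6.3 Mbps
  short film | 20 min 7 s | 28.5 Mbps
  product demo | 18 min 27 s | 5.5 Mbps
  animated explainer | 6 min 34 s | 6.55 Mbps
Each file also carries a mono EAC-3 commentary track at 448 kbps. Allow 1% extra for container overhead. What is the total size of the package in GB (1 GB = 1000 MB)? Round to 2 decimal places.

16.74 GB

Audio: 448 kbps = 0.448 Mbps.
documentary: 10.598 Mbps × 5220 s × 1.01 = 55874.8 Mb
dashcam clip: 8.688 Mbps × 1560 s × 1.01 = 13688.8 Mb
interview recording: 6.748 Mbps × 2880 s × 1.01 = 19628.6 Mb
short film: 28.948 Mbps × 1207 s × 1.01 = 35289.6 Mb
product demo: 5.948 Mbps × 1107 s × 1.01 = 6650.3 Mb
animated explainer: 6.998 Mbps × 394 s × 1.01 = 2784.8 Mb
Total: 133916.9 Mb = 16739.6 MB.
= 16.74 GB.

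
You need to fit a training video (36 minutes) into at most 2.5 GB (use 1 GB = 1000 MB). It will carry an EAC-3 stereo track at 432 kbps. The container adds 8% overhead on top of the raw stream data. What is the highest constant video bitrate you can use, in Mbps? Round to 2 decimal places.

8.14 Mbps

Budget: 2.5 GB = 20000.0 Mb.
Stream payload after overhead: 20000.0 / 1.08 = 18518.5 Mb.
36 min = 2160 s
Total bitrate budget: 18518.5 Mb / 2160 s = 8.573 Mbps.
Audio: 432 kbps = 0.432 Mbps.
Video: 8.573 − 0.432 = 8.141 Mbps.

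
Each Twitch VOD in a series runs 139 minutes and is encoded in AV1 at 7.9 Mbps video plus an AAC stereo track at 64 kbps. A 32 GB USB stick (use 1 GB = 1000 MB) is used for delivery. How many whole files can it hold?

139 min = 8340 s
Audio: 64 kbps = 0.064 Mbps.
Total bitrate: 7.964 Mbps.
Per item: 7.964 Mbps × 8340 s = 66,420 Mb = 8,302 MB.
Capacity: 32 GB = 256,000 Mb; 3.85 items → 3 complete.

3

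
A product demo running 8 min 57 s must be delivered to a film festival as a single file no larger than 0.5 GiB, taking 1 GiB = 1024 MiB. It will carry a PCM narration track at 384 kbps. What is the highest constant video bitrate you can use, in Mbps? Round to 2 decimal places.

Budget: 0.5 GiB = 4295.0 Mb.
8 min 57 s = 537 s
Total bitrate budget: 4295.0 Mb / 537 s = 7.998 Mbps.
Audio: 384 kbps = 0.384 Mbps.
Video: 7.998 − 0.384 = 7.614 Mbps.

7.61 Mbps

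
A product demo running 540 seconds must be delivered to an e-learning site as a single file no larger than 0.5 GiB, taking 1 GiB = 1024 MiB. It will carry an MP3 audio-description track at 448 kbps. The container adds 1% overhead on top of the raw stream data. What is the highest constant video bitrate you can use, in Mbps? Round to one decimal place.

7.4 Mbps

Budget: 0.5 GiB = 4295.0 Mb.
Stream payload after overhead: 4295.0 / 1.01 = 4252.4 Mb.
Total bitrate budget: 4252.4 Mb / 540 s = 7.875 Mbps.
Audio: 448 kbps = 0.448 Mbps.
Video: 7.875 − 0.448 = 7.427 Mbps.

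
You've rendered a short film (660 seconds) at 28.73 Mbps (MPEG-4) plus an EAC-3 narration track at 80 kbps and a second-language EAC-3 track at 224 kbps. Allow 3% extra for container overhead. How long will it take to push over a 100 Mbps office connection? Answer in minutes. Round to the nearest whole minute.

Audio total: 80 + 224 = 304 kbps = 0.304 Mbps.
Total bitrate: 29.034 Mbps.
File: 29.034 Mbps × 660 s = 19162.4 Mb.
With 3% container overhead: ×1.03. → 19737.3 Mb.
At 100 Mbps: 19737.3 / 100 = 197.4 s ≈ 3.29 minutes.

3 minutes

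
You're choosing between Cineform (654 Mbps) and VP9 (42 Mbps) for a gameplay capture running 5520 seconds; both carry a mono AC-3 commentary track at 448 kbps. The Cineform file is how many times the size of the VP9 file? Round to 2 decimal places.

Audio: 448 kbps = 0.448 Mbps.
Cineform: 654.448 Mbps × 5520 s = 3612553.0 Mb = 451.569 GB.
VP9: 42.448 Mbps × 5520 s = 234313.0 Mb = 29.289 GB.
Ratio: 451.569 / 29.289 = 15.418.

15.42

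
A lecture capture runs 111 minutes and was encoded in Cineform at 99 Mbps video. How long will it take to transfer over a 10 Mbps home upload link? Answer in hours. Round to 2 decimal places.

111 min = 6660 s
File: 99.000 Mbps × 6660 s = 659340.0 Mb.
At 10 Mbps: 659340.0 / 10 = 65934.0 s ≈ 18.3 hours.

18.32 hours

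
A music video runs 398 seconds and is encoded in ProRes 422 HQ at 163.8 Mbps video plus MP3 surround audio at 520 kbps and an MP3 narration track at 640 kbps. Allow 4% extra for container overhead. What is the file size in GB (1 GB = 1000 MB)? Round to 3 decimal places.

8.535 GB

Audio total: 520 + 640 = 1160 kbps = 1.160 Mbps.
Total bitrate: 163.8 + 1.160 = 164.960 Mbps.
Stream data: 164.960 Mbps × 398 s = 65654.1 Mb.
With 4% container overhead: ×1.04.
68,280 Mb ÷ 8 = 8,535 MB → 8.535 GB.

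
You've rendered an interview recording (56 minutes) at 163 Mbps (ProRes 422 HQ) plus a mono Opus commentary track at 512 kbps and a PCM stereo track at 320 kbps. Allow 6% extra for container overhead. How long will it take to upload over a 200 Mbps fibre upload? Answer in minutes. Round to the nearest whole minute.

56 min = 3360 s
Audio total: 512 + 320 = 832 kbps = 0.832 Mbps.
Total bitrate: 163.832 Mbps.
File: 163.832 Mbps × 3360 s = 550475.5 Mb.
With 6% container overhead: ×1.06. → 583504.1 Mb.
At 200 Mbps: 583504.1 / 200 = 2917.5 s ≈ 48.6 minutes.

49 minutes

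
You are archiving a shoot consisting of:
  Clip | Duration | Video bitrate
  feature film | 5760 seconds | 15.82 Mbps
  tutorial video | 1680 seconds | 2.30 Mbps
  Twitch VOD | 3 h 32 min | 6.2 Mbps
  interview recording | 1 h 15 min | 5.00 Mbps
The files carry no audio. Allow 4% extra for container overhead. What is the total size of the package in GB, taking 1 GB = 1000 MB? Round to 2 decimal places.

feature film: 15.820 Mbps × 5760 s × 1.04 = 94768.1 Mb
tutorial video: 2.300 Mbps × 1680 s × 1.04 = 4018.6 Mb
Twitch VOD: 6.200 Mbps × 12720 s × 1.04 = 82018.6 Mb
interview recording: 5.000 Mbps × 4500 s × 1.04 = 23400.0 Mb
Total: 204205.2 Mb = 25525.7 MB.
= 25.53 GB.

25.53 GB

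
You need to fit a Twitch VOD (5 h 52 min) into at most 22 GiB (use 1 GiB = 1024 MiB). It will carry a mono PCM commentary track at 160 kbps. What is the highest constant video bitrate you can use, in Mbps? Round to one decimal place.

8.8 Mbps

Budget: 22 GiB = 188978.6 Mb.
5 h 52 min = 352 min = 21120 s
Total bitrate budget: 188978.6 Mb / 21120 s = 8.948 Mbps.
Audio: 160 kbps = 0.160 Mbps.
Video: 8.948 − 0.160 = 8.788 Mbps.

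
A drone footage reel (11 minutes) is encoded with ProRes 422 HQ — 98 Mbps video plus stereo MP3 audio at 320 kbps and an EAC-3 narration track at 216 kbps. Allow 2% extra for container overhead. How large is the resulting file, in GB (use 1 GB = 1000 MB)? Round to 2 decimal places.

11 min = 660 s
Audio total: 320 + 216 = 536 kbps = 0.536 Mbps.
Total bitrate: 98 + 0.536 = 98.536 Mbps.
Stream data: 98.536 Mbps × 660 s = 65033.8 Mb.
With 2% container overhead: ×1.02.
66,334 Mb ÷ 8 = 8,292 MB → 8.292 GB.

8.29 GB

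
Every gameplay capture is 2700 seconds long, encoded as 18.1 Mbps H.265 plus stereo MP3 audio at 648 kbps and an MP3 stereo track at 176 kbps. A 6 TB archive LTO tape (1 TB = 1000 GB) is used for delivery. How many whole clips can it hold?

Audio total: 648 + 176 = 824 kbps = 0.824 Mbps.
Total bitrate: 18.924 Mbps.
Per item: 18.924 Mbps × 2700 s = 51,095 Mb = 6,387 MB.
Capacity: 6 TB = 48,000,000 Mb; 939.43 items → 939 complete.

939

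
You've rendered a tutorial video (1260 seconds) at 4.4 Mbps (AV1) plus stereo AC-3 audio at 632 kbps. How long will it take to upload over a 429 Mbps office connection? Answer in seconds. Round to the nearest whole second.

15 seconds

Audio: 632 kbps = 0.632 Mbps.
Total bitrate: 5.032 Mbps.
File: 5.032 Mbps × 1260 s = 6340.3 Mb.
At 429 Mbps: 6340.3 / 429 = 14.8 s ≈ 14.8 seconds.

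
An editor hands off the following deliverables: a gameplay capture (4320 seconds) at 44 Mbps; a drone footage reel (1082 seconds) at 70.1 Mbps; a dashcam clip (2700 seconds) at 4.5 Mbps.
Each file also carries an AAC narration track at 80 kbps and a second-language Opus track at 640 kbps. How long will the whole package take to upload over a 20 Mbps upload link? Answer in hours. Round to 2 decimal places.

Audio total: 80 + 640 = 720 kbps = 0.720 Mbps.
gameplay capture: 44.720 Mbps × 4320 s = 193190.4 Mb
drone footage reel: 70.820 Mbps × 1082 s = 76627.2 Mb
dashcam clip: 5.220 Mbps × 2700 s = 14094.0 Mb
Total: 283911.6 Mb = 35489.0 MB.
At 20 Mbps: 283911.6 / 20 = 14196 s ≈ 3.94 hours.

3.94 hours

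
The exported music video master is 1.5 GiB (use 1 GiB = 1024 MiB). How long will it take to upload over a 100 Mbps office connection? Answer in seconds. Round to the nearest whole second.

File: 1.5 GiB = 12884.9 Mb.
At 100 Mbps: 12884.9 / 100 = 128.8 s ≈ 129 seconds.

129 seconds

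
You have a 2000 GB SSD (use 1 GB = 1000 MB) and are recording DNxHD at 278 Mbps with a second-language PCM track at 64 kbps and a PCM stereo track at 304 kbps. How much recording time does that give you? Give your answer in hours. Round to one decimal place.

16.0 hours

Audio total: 64 + 304 = 368 kbps = 0.368 Mbps.
Total bitrate: 278 + 0.368 = 278.368 Mbps.
Capacity: 2000 GB = 16,000,000 Mb.
Recording time: 16,000,000 / 278.368 = 57,478 s ≈ 16.0 hours.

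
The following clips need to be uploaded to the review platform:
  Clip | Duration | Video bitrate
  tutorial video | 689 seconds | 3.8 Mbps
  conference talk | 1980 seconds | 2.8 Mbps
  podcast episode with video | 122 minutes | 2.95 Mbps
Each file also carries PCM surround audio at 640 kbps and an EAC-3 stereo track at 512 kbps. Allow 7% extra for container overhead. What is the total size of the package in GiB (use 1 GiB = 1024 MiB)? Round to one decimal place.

5.1 GiB

Audio total: 640 + 512 = 1152 kbps = 1.152 Mbps.
tutorial video: 4.952 Mbps × 689 s × 1.07 = 3650.8 Mb
conference talk: 3.952 Mbps × 1980 s × 1.07 = 8372.7 Mb
podcast episode with video: 4.102 Mbps × 7320 s × 1.07 = 32128.5 Mb
Total: 44152.0 Mb = 5519.0 MB.
= 5.140 GiB.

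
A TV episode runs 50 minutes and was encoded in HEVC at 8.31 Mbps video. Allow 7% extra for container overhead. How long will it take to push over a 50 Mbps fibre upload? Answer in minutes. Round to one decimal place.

8.9 minutes

50 min = 3000 s
File: 8.310 Mbps × 3000 s = 24930.0 Mb.
With 7% container overhead: ×1.07. → 26675.1 Mb.
At 50 Mbps: 26675.1 / 50 = 533.5 s ≈ 8.89 minutes.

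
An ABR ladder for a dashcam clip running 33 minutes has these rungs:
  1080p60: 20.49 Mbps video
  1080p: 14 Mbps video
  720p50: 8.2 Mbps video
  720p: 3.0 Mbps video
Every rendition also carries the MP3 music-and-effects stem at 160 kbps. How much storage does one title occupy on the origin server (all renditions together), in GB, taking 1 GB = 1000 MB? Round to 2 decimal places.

11.47 GB

33 min = 1980 s
Audio: 160 kbps = 0.160 Mbps.
Sum of rendition bitrates: (20.49+0.160) + (14+0.160) + (8.2+0.160) + (3.0+0.160) = 46.330 Mbps.
× 1980 s = 91,733 Mb = 11,467 MB = 11.47 GB.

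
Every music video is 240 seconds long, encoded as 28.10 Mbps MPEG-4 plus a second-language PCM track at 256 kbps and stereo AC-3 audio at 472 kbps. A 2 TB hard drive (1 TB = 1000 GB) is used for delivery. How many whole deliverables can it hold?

2312

Audio total: 256 + 472 = 728 kbps = 0.728 Mbps.
Total bitrate: 28.828 Mbps.
Per item: 28.828 Mbps × 240 s = 6,919 Mb = 864.8 MB.
Capacity: 2 TB = 16,000,000 Mb; 2312.57 items → 2312 complete.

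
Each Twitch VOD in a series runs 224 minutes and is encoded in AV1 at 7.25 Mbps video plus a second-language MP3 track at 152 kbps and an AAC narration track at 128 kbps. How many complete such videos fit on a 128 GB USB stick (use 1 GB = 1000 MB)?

224 min = 13440 s
Audio total: 152 + 128 = 280 kbps = 0.280 Mbps.
Total bitrate: 7.530 Mbps.
Per item: 7.530 Mbps × 13440 s = 101,203 Mb = 12,650 MB.
Capacity: 128 GB = 1,024,000 Mb; 10.12 items → 10 complete.

10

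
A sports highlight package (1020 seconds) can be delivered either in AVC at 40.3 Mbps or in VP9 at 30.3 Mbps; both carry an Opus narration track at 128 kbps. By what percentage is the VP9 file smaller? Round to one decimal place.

24.7%

Audio: 128 kbps = 0.128 Mbps.
AVC: 40.428 Mbps × 1020 s = 41236.6 Mb = 4.801 GiB.
VP9: 30.428 Mbps × 1020 s = 31036.6 Mb = 3.613 GiB.
Reduction: (1 − 3.613/4.801) × 100 = 24.74%.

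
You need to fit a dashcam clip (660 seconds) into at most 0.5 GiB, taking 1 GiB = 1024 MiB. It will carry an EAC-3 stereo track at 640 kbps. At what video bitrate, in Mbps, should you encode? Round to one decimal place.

Budget: 0.5 GiB = 4295.0 Mb.
Total bitrate budget: 4295.0 Mb / 660 s = 6.508 Mbps.
Audio: 640 kbps = 0.640 Mbps.
Video: 6.508 − 0.640 = 5.868 Mbps.

5.9 Mbps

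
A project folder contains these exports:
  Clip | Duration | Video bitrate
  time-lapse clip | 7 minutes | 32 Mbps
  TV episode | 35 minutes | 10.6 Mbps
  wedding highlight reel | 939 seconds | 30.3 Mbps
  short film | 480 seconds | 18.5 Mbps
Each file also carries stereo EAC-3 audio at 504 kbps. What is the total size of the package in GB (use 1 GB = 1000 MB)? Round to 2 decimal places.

Audio: 504 kbps = 0.504 Mbps.
time-lapse clip: 32.504 Mbps × 420 s = 13651.7 Mb
TV episode: 11.104 Mbps × 2100 s = 23318.4 Mb
wedding highlight reel: 30.804 Mbps × 939 s = 28925.0 Mb
short film: 19.004 Mbps × 480 s = 9121.9 Mb
Total: 75017.0 Mb = 9377.1 MB.
= 9.377 GB.

9.38 GB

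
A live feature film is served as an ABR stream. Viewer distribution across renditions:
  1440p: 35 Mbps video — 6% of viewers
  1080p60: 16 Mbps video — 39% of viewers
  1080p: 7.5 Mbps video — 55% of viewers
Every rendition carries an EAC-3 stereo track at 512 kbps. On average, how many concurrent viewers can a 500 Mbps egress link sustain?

38

Audio: 512 kbps = 0.512 Mbps.
Average per-viewer bitrate: 0.06×35.512 + 0.39×16.512 + 0.55×8.012 = 12.977 Mbps.
500 Mbps = 500.0 Mbps; 500.0 / 12.977 = 38.53 → 38.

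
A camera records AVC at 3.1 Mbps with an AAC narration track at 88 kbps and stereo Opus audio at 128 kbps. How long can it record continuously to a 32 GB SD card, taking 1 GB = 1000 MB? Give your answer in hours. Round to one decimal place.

Audio total: 88 + 128 = 216 kbps = 0.216 Mbps.
Total bitrate: 3.1 + 0.216 = 3.316 Mbps.
Capacity: 32 GB = 256,000 Mb.
Recording time: 256,000 / 3.316 = 77,201 s ≈ 21.4 hours.

21.4 hours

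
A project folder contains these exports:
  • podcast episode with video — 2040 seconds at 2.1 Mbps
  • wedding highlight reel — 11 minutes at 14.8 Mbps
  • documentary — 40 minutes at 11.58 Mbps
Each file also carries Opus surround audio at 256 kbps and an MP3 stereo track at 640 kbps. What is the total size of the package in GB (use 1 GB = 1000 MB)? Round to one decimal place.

Audio total: 256 + 640 = 896 kbps = 0.896 Mbps.
podcast episode with video: 2.996 Mbps × 2040 s = 6111.8 Mb
wedding highlight reel: 15.696 Mbps × 660 s = 10359.4 Mb
documentary: 12.476 Mbps × 2400 s = 29942.4 Mb
Total: 46413.6 Mb = 5801.7 MB.
= 5.802 GB.

5.8 GB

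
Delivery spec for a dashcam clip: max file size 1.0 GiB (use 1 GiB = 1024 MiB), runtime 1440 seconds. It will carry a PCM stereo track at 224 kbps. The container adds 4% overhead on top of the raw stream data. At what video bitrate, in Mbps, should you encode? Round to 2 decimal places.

5.51 Mbps

Budget: 1.0 GiB = 8589.9 Mb.
Stream payload after overhead: 8589.9 / 1.04 = 8259.6 Mb.
Total bitrate budget: 8259.6 Mb / 1440 s = 5.736 Mbps.
Audio: 224 kbps = 0.224 Mbps.
Video: 5.736 − 0.224 = 5.512 Mbps.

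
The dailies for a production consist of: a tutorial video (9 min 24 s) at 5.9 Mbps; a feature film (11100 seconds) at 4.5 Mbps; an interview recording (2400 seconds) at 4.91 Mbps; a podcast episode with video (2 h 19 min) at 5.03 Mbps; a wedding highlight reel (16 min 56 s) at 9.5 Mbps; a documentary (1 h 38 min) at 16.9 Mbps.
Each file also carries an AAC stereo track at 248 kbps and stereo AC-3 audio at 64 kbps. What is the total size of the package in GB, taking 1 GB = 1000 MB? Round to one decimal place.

28.1 GB

Audio total: 248 + 64 = 312 kbps = 0.312 Mbps.
tutorial video: 6.212 Mbps × 564 s = 3503.6 Mb
feature film: 4.812 Mbps × 11100 s = 53413.2 Mb
interview recording: 5.222 Mbps × 2400 s = 12532.8 Mb
podcast episode with video: 5.342 Mbps × 8340 s = 44552.3 Mb
wedding highlight reel: 9.812 Mbps × 1016 s = 9969.0 Mb
documentary: 17.212 Mbps × 5880 s = 101206.6 Mb
Total: 225177.4 Mb = 28147.2 MB.
= 28.15 GB.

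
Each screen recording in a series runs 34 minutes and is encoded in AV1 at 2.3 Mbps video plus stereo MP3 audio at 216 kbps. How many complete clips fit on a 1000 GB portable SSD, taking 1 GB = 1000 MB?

34 min = 2040 s
Audio: 216 kbps = 0.216 Mbps.
Total bitrate: 2.516 Mbps.
Per item: 2.516 Mbps × 2040 s = 5,133 Mb = 641.6 MB.
Capacity: 1000 GB = 8,000,000 Mb; 1558.65 items → 1558 complete.

1558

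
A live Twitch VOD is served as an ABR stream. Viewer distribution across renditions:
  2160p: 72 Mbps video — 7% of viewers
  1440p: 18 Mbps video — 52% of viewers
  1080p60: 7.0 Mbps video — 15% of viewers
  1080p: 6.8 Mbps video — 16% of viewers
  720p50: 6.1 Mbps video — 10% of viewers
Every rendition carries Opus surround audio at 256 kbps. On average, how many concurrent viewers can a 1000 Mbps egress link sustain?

Audio: 256 kbps = 0.256 Mbps.
Average per-viewer bitrate: 0.07×72.256 + 0.52×18.256 + 0.15×7.256 + 0.16×7.056 + 0.10×6.356 = 17.404 Mbps.
1000 Mbps = 1,000 Mbps; 1,000 / 17.404 = 57.46 → 57.

57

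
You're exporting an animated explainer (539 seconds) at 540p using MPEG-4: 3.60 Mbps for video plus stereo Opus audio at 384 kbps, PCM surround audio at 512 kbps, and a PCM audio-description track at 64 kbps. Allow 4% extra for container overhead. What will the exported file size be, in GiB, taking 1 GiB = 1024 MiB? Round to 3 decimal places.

0.298 GiB

Audio total: 384 + 512 + 64 = 960 kbps = 0.960 Mbps.
Total bitrate: 3.60 + 0.960 = 4.560 Mbps.
Stream data: 4.560 Mbps × 539 s = 2457.8 Mb.
With 4% container overhead: ×1.04.
2,556 Mb = 319,519,200 bytes ÷ 1,073,741,824 = 0.2976 GiB.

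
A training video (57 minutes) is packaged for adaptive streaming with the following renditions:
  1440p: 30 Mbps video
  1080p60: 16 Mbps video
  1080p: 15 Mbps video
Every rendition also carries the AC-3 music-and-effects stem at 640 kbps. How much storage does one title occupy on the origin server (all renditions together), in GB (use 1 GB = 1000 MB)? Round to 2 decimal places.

57 min = 3420 s
Audio: 640 kbps = 0.640 Mbps.
Sum of rendition bitrates: (30+0.640) + (16+0.640) + (15+0.640) = 62.920 Mbps.
× 3420 s = 215,186 Mb = 26,898 MB = 26.90 GB.

26.90 GB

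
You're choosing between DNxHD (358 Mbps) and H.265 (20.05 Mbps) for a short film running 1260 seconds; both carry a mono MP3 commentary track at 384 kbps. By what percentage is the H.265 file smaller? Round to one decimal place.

Audio: 384 kbps = 0.384 Mbps.
DNxHD: 358.384 Mbps × 1260 s = 451563.8 Mb = 56.445 GB.
H.265: 20.434 Mbps × 1260 s = 25746.8 Mb = 3.218 GB.
Reduction: (1 − 3.218/56.445) × 100 = 94.30%.

94.3%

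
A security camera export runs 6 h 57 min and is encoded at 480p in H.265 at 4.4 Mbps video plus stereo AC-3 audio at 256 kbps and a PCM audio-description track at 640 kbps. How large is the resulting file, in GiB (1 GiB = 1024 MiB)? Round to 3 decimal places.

6 h 57 min = 417 min = 25020 s
Audio total: 256 + 640 = 896 kbps = 0.896 Mbps.
Total bitrate: 4.4 + 0.896 = 5.296 Mbps.
Stream data: 5.296 Mbps × 25020 s = 132505.9 Mb.
132,506 Mb = 16,563,240,000 bytes ÷ 1,073,741,824 = 15.43 GiB.

15.426 GiB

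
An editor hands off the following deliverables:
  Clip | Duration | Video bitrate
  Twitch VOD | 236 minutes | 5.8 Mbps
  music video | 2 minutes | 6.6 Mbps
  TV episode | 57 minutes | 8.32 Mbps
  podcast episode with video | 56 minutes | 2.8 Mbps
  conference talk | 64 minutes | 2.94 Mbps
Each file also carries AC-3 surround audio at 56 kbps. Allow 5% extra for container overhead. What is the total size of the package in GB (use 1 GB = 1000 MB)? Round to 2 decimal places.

17.52 GB

Audio: 56 kbps = 0.056 Mbps.
Twitch VOD: 5.856 Mbps × 14160 s × 1.05 = 87067.0 Mb
music video: 6.656 Mbps × 120 s × 1.05 = 838.7 Mb
TV episode: 8.376 Mbps × 3420 s × 1.05 = 30078.2 Mb
podcast episode with video: 2.856 Mbps × 3360 s × 1.05 = 10076.0 Mb
conference talk: 2.996 Mbps × 3840 s × 1.05 = 12079.9 Mb
Total: 140139.7 Mb = 17517.5 MB.
= 17.52 GB.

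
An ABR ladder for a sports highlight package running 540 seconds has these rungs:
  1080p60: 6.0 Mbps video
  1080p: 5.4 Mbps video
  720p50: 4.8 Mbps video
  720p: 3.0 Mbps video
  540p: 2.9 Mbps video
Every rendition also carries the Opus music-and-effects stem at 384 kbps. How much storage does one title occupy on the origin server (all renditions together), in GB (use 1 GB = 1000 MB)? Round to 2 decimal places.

Audio: 384 kbps = 0.384 Mbps.
Sum of rendition bitrates: (6.0+0.384) + (5.4+0.384) + (4.8+0.384) + (3.0+0.384) + (2.9+0.384) = 24.020 Mbps.
× 540 s = 12,971 Mb = 1,621 MB = 1.621 GB.

1.62 GB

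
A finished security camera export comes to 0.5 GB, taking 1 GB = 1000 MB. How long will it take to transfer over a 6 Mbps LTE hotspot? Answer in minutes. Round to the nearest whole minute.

File: 0.5 GB = 4000.0 Mb.
At 6 Mbps: 4000.0 / 6 = 666.7 s ≈ 11.1 minutes.

11 minutes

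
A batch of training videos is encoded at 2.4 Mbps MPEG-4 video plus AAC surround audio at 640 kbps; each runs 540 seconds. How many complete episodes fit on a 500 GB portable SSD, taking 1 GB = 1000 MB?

Audio: 640 kbps = 0.640 Mbps.
Total bitrate: 3.040 Mbps.
Per item: 3.040 Mbps × 540 s = 1,642 Mb = 205.2 MB.
Capacity: 500 GB = 4,000,000 Mb; 2436.65 items → 2436 complete.

2436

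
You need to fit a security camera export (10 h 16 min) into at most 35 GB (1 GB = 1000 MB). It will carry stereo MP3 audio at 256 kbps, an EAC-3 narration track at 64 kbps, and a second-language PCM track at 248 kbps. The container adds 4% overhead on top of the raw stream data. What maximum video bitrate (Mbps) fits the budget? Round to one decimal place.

Budget: 35 GB = 280000.0 Mb.
Stream payload after overhead: 280000.0 / 1.04 = 269230.8 Mb.
10 h 16 min = 616 min = 36960 s
Total bitrate budget: 269230.8 Mb / 36960 s = 7.284 Mbps.
Audio total: 256 + 64 + 248 = 568 kbps = 0.568 Mbps.
Video: 7.284 − 0.568 = 6.716 Mbps.

6.7 Mbps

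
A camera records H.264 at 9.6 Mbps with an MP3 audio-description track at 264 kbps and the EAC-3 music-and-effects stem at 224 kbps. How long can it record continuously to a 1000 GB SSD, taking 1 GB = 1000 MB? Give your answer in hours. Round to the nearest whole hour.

220 hours

Audio total: 264 + 224 = 488 kbps = 0.488 Mbps.
Total bitrate: 9.6 + 0.488 = 10.088 Mbps.
Capacity: 1000 GB = 8,000,000 Mb.
Recording time: 8,000,000 / 10.088 = 793,021 s ≈ 220 hours.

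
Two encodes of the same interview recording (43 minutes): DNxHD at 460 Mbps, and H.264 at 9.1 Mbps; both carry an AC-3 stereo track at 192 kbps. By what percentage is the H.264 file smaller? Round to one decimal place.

43 min = 2580 s
Audio: 192 kbps = 0.192 Mbps.
DNxHD: 460.192 Mbps × 2580 s = 1187295.4 Mb = 148.412 GB.
H.264: 9.292 Mbps × 2580 s = 23973.4 Mb = 2.997 GB.
Reduction: (1 − 2.997/148.412) × 100 = 97.98%.

98.0%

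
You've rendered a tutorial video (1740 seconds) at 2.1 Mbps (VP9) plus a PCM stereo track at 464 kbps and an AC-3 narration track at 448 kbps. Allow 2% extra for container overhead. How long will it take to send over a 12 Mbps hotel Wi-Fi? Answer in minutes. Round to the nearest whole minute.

Audio total: 464 + 448 = 912 kbps = 0.912 Mbps.
Total bitrate: 3.012 Mbps.
File: 3.012 Mbps × 1740 s = 5240.9 Mb.
With 2% container overhead: ×1.02. → 5345.7 Mb.
At 12 Mbps: 5345.7 / 12 = 445.5 s ≈ 7.42 minutes.

7 minutes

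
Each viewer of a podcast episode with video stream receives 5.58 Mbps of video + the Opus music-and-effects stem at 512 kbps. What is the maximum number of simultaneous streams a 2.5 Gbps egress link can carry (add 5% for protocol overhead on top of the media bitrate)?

390

Audio: 512 kbps = 0.512 Mbps.
Per-viewer media rate: 6.092 Mbps.
On the wire with 5% overhead: 6.397 Mbps.
2.5 Gbps = 2,500 Mbps; 2,500 / 6.397 = 390.83 → 390 viewers.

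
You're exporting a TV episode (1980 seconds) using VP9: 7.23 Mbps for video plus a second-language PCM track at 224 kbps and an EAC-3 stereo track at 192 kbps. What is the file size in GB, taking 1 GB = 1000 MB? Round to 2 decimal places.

Audio total: 224 + 192 = 416 kbps = 0.416 Mbps.
Total bitrate: 7.23 + 0.416 = 7.646 Mbps.
Stream data: 7.646 Mbps × 1980 s = 15139.1 Mb.
15,139 Mb ÷ 8 = 1,892 MB → 1.892 GB.

1.89 GB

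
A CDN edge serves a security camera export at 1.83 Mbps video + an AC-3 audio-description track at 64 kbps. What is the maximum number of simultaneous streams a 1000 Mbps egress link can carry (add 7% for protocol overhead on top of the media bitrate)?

Audio: 64 kbps = 0.064 Mbps.
Per-viewer media rate: 1.894 Mbps.
On the wire with 7% overhead: 2.027 Mbps.
1000 Mbps = 1,000 Mbps; 1,000 / 2.027 = 493.44 → 493 viewers.

493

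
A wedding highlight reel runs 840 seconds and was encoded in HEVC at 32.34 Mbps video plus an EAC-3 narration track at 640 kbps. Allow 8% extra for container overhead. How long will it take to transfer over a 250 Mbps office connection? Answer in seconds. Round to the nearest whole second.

Audio: 640 kbps = 0.640 Mbps.
Total bitrate: 32.980 Mbps.
File: 32.980 Mbps × 840 s = 27703.2 Mb.
With 8% container overhead: ×1.08. → 29919.5 Mb.
At 250 Mbps: 29919.5 / 250 = 119.7 s ≈ 120 seconds.

120 seconds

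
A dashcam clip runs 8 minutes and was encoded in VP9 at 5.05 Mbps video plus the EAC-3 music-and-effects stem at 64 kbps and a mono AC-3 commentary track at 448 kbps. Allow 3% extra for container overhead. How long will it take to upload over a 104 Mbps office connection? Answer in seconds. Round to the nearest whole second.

26 seconds

8 min = 480 s
Audio total: 64 + 448 = 512 kbps = 0.512 Mbps.
Total bitrate: 5.562 Mbps.
File: 5.562 Mbps × 480 s = 2669.8 Mb.
With 3% container overhead: ×1.03. → 2749.9 Mb.
At 104 Mbps: 2749.9 / 104 = 26.4 s ≈ 26.4 seconds.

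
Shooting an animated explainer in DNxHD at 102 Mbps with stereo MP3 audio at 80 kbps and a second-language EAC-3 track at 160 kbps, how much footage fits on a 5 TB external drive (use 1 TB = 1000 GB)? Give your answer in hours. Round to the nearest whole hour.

109 hours

Audio total: 80 + 160 = 240 kbps = 0.240 Mbps.
Total bitrate: 102 + 0.240 = 102.240 Mbps.
Capacity: 5 TB = 40,000,000 Mb.
Recording time: 40,000,000 / 102.240 = 391,236 s ≈ 109 hours.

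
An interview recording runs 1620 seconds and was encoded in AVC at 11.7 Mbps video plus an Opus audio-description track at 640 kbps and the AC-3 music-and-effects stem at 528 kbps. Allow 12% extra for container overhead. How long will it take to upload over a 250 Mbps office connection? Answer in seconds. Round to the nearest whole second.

93 seconds

Audio total: 640 + 528 = 1168 kbps = 1.168 Mbps.
Total bitrate: 12.868 Mbps.
File: 12.868 Mbps × 1620 s = 20846.2 Mb.
With 12% container overhead: ×1.12. → 23347.7 Mb.
At 250 Mbps: 23347.7 / 250 = 93.4 s ≈ 93.4 seconds.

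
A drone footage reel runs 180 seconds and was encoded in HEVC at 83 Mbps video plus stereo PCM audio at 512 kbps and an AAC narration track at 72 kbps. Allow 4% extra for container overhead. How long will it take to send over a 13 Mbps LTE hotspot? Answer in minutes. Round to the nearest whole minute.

Audio total: 512 + 72 = 584 kbps = 0.584 Mbps.
Total bitrate: 83.584 Mbps.
File: 83.584 Mbps × 180 s = 15045.1 Mb.
With 4% container overhead: ×1.04. → 15646.9 Mb.
At 13 Mbps: 15646.9 / 13 = 1203.6 s ≈ 20.1 minutes.

20 minutes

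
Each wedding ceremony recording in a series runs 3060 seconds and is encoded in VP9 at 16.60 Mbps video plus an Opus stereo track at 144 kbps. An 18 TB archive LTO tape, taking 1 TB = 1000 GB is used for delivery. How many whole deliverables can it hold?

Audio: 144 kbps = 0.144 Mbps.
Total bitrate: 16.744 Mbps.
Per item: 16.744 Mbps × 3060 s = 51,237 Mb = 6,405 MB.
Capacity: 18 TB = 144,000,000 Mb; 2810.49 items → 2810 complete.

2810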